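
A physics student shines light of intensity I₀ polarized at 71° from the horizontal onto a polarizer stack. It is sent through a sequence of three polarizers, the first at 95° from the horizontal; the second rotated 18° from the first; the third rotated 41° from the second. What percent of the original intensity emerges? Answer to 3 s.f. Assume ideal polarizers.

≈ 43.0%

By Malus's law, I₁ = I₀ cos²(95° − 71°) = I₀ cos²(24°) = 0.8346 I₀.
I₂ = I₁ cos²(18°) = 0.8346 · 0.9045 I₀ = 0.7549 I₀.
I₃ = I₂ cos²(41°) = 0.7549 · 0.5696 I₀ = 0.43 I₀.
That is 43% of the incident intensity.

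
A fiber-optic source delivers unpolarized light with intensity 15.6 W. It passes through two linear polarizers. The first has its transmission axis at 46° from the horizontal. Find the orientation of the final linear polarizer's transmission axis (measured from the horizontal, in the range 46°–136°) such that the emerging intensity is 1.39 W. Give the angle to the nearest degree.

θ ≈ 111°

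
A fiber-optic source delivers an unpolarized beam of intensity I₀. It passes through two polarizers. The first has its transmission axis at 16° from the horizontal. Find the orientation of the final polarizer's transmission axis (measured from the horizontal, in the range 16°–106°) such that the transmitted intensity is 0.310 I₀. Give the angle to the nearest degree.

θ ≈ 54°

Unpolarized light through the first polarizer → I₁ = ½ I₀, now polarized at 16°.
Need I₂/I₀ = 0.31, so cos²(θ − 16°) = 0.31 / 0.5 = 0.62.
θ − 16° = arccos(√0.62) = 38.1°, giving θ ≈ 16 + 38.1 = 54.1°.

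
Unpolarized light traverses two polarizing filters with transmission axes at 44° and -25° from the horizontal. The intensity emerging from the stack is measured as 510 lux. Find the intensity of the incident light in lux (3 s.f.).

Unpolarized light through the first polarizer → I₁ = ½ I₀, now polarized at 44°.
I₂ = I₁ cos²(-25° − 44°) = 0.5 I₀ · cos²(69°) = 0.06421 I₀.
So 510 lux = 0.06421 I₀, giving I₀ = 510/0.06421 = 7942 lux.

I₀ ≈ 7940 lux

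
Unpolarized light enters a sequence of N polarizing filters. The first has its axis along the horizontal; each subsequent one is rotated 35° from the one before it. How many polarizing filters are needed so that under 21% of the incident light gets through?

N = 4

First polarizer halves the unpolarized light: factor 1/2.
Each further stage multiplies by cos²(35°) = 0.671.
After N polarizers: T = 0.5·0.671^(N−1). Require T < 0.21 ⇒ N−1 > ln(0.21/0.5)/ln(0.671) = 2.17, so N−1 ≥ 3 and N = 4.
Check: N=4 gives T = 0.1511 < 0.21; N=3 gives T = 0.2251.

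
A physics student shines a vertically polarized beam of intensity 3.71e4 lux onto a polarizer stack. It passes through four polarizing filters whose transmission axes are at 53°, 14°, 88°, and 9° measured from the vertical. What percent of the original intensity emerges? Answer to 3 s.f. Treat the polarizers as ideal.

≈ 0.0605%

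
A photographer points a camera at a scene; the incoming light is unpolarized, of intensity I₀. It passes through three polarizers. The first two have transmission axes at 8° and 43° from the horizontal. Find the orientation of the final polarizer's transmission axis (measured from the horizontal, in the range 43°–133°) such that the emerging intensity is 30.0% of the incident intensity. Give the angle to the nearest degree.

Unpolarized light through the first polarizer → I₁ = ½ I₀, now polarized at 8°.
I₂ = I₁ cos²(43° − 8°) = 0.5 I₀ · cos²(35°) = 0.3355 I₀.
Need I₃/I₀ = 0.3, so cos²(θ − 43°) = 0.3 / 0.3355 = 0.8942.
θ − 43° = arccos(√0.8942) = 19.0°, giving θ ≈ 43 + 19.0 = 62.0°.

θ ≈ 62°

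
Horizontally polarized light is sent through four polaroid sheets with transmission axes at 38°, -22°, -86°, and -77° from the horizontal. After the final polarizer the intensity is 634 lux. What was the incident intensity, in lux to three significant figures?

I₁ = I₀ cos²(38° − 0°) = I₀ cos²(38°) = 0.621 I₀.
I₂ = I₁ cos²(-22° − 38°) = 0.621 I₀ · cos²(60°) = 0.1552 I₀.
I₃ = I₂ cos²(-86° + 22°) = 0.1552 I₀ · cos²(64°) = 0.02983 I₀.
I₄ = I₃ cos²(-77° + 86°) = 0.02983 I₀ · cos²(9°) = 0.0291 I₀.
So 634 lux = 0.0291 I₀, giving I₀ = 634/0.0291 = 2.179e+04 lux.

I₀ ≈ 2.18e4 lux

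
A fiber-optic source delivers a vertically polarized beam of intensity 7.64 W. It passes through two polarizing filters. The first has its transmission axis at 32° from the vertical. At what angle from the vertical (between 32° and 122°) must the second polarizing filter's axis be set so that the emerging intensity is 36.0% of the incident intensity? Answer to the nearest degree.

θ ≈ 77°

I₁ = I₀ cos²(32° − 0°) = I₀ cos²(32°) = 0.7192 I₀.
Need I₂/I₀ = 0.36, so cos²(θ − 32°) = 0.36 / 0.7192 = 0.5006.
θ − 32° = arccos(√0.5006) = 45.0°, giving θ ≈ 32 + 45.0 = 77.0°.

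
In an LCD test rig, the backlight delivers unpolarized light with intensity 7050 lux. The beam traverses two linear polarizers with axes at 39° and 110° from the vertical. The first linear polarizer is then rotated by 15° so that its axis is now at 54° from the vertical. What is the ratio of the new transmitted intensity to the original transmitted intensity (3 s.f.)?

Before rotation:
Unpolarized light through the first polarizer → I₁ = ½ I₀, now polarized at 39°.
I₂ = I₁ cos²(110° − 39°) = 0.5 I₀ · cos²(71°) = 0.053 I₀.
After rotation:
Unpolarized light through the first polarizer → I₁ = ½ I₀, now polarized at 54°.
I₂ = I₁ cos²(110° − 54°) = 0.5 I₀ · cos²(56°) = 0.1563 I₀.
Ratio = 0.1563 / 0.053 = 2.95.

I_new/I_old ≈ 2.95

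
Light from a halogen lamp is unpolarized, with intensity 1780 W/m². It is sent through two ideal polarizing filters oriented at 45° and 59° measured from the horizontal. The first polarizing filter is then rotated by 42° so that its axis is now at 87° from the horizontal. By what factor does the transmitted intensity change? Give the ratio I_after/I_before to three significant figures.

I_new/I_old ≈ 0.828

Before rotation:
Unpolarized light through the first polarizer → I₁ = ½ I₀, now polarized at 45°.
I₂ = I₁ cos²(59° − 45°) = 0.5 I₀ · cos²(14°) = 0.4707 I₀.
After rotation:
Unpolarized light through the first polarizer → I₁ = ½ I₀, now polarized at 87°.
I₂ = I₁ cos²(59° − 87°) = 0.5 I₀ · cos²(28°) = 0.3898 I₀.
Ratio = 0.3898 / 0.4707 = 0.8281.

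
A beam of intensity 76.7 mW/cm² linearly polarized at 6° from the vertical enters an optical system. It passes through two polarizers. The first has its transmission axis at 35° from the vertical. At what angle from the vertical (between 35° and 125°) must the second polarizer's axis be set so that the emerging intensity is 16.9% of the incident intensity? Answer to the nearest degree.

θ ≈ 97°

By Malus's law, I₁ = I₀ cos²(35° − 6°) = I₀ cos²(29°) = 0.765 I₀.
Need I₂/I₀ = 0.169, so cos²(θ − 35°) = 0.169 / 0.765 = 0.2209.
θ − 35° = arccos(√0.2209) = 62.0°, giving θ ≈ 35 + 62.0 = 97.0°.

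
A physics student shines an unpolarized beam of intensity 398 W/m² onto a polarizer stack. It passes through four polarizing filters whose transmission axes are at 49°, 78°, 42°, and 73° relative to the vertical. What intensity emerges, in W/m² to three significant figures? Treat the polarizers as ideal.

I ≈ 73.2 W/m²

Unpolarized light through the first polarizer → I₁ = 398 W/m²/2 = 199 W/m², polarized at 49°.
I₂ = I₁ · cos²(29°) = 199 · 0.765 = 152.2 W/m².
I₃ = I₂ · cos²(36°) = 152.2 · 0.6545 = 99.63 W/m².
I₄ = I₃ · cos²(31°) = 99.63 · 0.7347 = 73.2 W/m².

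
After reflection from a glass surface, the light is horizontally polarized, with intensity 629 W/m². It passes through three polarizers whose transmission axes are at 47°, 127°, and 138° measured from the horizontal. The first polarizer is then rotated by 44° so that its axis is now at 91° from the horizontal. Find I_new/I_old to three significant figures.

Before rotation:
I₁ = I₀ cos²(47° − 0°) = I₀ cos²(47°) = 0.4651 I₀.
I₂ = I₁ cos²(127° − 47°) = 0.4651 I₀ · cos²(80°) = 0.01403 I₀.
I₃ = I₂ cos²(138° − 127°) = 0.01403 I₀ · cos²(11°) = 0.01351 I₀.
After rotation:
I₁ = I₀ cos²(91° − 0°) = I₀ cos²(89°) = 0.0003046 I₀.
I₂ = I₁ cos²(127° − 91°) = 0.0003046 I₀ · cos²(36°) = 0.0001994 I₀.
I₃ = I₂ cos²(138° − 127°) = 0.0001994 I₀ · cos²(11°) = 0.0001921 I₀.
Ratio = 0.0001921 / 0.01351 = 0.01421.

I_new/I_old ≈ 0.0142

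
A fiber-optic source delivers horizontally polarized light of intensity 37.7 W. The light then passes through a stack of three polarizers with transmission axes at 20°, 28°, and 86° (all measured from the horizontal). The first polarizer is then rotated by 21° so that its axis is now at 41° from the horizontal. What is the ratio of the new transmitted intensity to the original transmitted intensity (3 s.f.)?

Before rotation:
By Malus's law, I₁ = I₀ cos²(20° − 0°) = I₀ cos²(20°) = 0.883 I₀.
I₂ = I₁ cos²(28° − 20°) = 0.883 I₀ · cos²(8°) = 0.8659 I₀.
I₃ = I₂ cos²(86° − 28°) = 0.8659 I₀ · cos²(58°) = 0.2432 I₀.
After rotation:
I₁ = I₀ cos²(41° − 0°) = I₀ cos²(41°) = 0.5696 I₀.
I₂ = I₁ cos²(28° − 41°) = 0.5696 I₀ · cos²(13°) = 0.5408 I₀.
I₃ = I₂ cos²(86° − 28°) = 0.5408 I₀ · cos²(58°) = 0.1519 I₀.
Ratio = 0.1519 / 0.2432 = 0.6245.

I_new/I_old ≈ 0.624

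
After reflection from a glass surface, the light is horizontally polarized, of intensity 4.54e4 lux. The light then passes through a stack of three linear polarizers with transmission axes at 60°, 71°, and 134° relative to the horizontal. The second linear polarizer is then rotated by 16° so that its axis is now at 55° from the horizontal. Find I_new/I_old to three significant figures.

I_new/I_old ≈ 0.182

Before rotation:
I₁ = I₀ cos²(60° − 0°) = I₀ cos²(60°) = 0.25 I₀.
I₂ = I₁ cos²(71° − 60°) = 0.25 I₀ · cos²(11°) = 0.2409 I₀.
I₃ = I₂ cos²(134° − 71°) = 0.2409 I₀ · cos²(63°) = 0.04965 I₀.
After rotation:
I₁ = I₀ cos²(60° − 0°) = I₀ cos²(60°) = 0.25 I₀.
I₂ = I₁ cos²(55° − 60°) = 0.25 I₀ · cos²(5°) = 0.2481 I₀.
I₃ = I₂ cos²(134° − 55°) = 0.2481 I₀ · cos²(79°) = 0.009033 I₀.
Ratio = 0.009033 / 0.04965 = 0.1819.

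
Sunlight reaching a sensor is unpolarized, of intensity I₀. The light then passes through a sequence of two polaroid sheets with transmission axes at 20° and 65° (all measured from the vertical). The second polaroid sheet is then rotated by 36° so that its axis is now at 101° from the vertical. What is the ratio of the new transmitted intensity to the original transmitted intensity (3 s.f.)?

I_new/I_old ≈ 0.0489

Before rotation:
Unpolarized light through the first polarizer → I₁ = ½ I₀, now polarized at 20°.
I₂ = I₁ cos²(65° − 20°) = 0.5 I₀ · cos²(45°) = 0.25 I₀.
After rotation:
Unpolarized light through the first polarizer → I₁ = ½ I₀, now polarized at 20°.
I₂ = I₁ cos²(101° − 20°) = 0.5 I₀ · cos²(81°) = 0.01224 I₀.
Ratio = 0.01224 / 0.25 = 0.04894.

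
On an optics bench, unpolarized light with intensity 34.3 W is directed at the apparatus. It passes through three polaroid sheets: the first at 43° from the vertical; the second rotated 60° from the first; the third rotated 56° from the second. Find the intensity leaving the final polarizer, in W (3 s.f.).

Unpolarized light through the first polarizer → I₁ = 34.3 W/2 = 17.15 W, polarized at 43°.
I₂ = I₁ · cos²(60°) = 17.15 · 0.25 = 4.288 W.
I₃ = I₂ · cos²(56°) = 4.288 · 0.3127 = 1.341 W.

I ≈ 1.34 W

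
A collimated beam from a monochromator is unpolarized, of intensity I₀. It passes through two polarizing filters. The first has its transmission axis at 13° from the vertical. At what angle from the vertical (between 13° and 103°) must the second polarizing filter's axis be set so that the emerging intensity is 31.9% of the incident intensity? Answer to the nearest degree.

θ ≈ 50°

Unpolarized light through the first polarizer → I₁ = ½ I₀, now polarized at 13°.
Need I₂/I₀ = 0.319, so cos²(θ − 13°) = 0.319 / 0.5 = 0.638.
θ − 13° = arccos(√0.638) = 37.0°, giving θ ≈ 13 + 37.0 = 50.0°.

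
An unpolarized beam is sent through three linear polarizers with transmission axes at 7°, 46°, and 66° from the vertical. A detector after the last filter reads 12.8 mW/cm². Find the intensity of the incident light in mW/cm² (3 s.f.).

Unpolarized light through the first polarizer → I₁ = ½ I₀, now polarized at 7°.
I₂ = I₁ cos²(46° − 7°) = 0.5 I₀ · cos²(39°) = 0.302 I₀.
I₃ = I₂ cos²(66° − 46°) = 0.302 I₀ · cos²(20°) = 0.2667 I₀.
So 12.8 mW/cm² = 0.2667 I₀, giving I₀ = 12.8/0.2667 = 48 mW/cm².

I₀ ≈ 48.0 mW/cm²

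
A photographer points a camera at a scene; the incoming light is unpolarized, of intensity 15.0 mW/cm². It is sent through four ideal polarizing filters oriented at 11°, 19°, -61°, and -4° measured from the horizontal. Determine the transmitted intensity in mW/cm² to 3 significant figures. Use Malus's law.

Unpolarized light through the first polarizer → I₁ = 15.0 mW/cm²/2 = 7.5 mW/cm², polarized at 11°.
I₂ = I₁ · cos²(8°) = 7.5 · 0.9806 = 7.355 mW/cm².
I₃ = I₂ · cos²(80°) = 7.355 · 0.03015 = 0.2218 mW/cm².
I₄ = I₃ · cos²(57°) = 0.2218 · 0.2966 = 0.06578 mW/cm².

I ≈ 0.0658 mW/cm²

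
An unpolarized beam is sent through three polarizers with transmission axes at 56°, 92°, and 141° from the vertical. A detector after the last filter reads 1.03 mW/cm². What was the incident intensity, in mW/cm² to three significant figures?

I₀ ≈ 7.31 mW/cm²

Unpolarized light through the first polarizer → I₁ = ½ I₀, now polarized at 56°.
I₂ = I₁ cos²(92° − 56°) = 0.5 I₀ · cos²(36°) = 0.3273 I₀.
I₃ = I₂ cos²(141° − 92°) = 0.3273 I₀ · cos²(49°) = 0.1409 I₀.
So 1.03 mW/cm² = 0.1409 I₀, giving I₀ = 1.03/0.1409 = 7.313 mW/cm².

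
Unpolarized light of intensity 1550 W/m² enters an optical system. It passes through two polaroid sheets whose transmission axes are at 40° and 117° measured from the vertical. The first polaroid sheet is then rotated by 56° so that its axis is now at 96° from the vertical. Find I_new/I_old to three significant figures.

I_new/I_old ≈ 17.2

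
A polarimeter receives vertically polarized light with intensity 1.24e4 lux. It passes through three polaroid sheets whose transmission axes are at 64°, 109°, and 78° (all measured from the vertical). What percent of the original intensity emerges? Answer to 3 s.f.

≈ 7.06%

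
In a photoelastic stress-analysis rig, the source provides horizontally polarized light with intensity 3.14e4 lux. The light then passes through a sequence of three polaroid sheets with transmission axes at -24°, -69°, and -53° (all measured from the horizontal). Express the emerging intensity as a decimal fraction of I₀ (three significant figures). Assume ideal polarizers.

I/I₀ ≈ 0.386

By Malus's law, I₁ = 3.14e4 lux · cos²(24°) = 2.621e+04 lux.
I₂ = I₁ · cos²(45°) = 2.621e+04 · 0.5 = 1.31e+04 lux.
I₃ = I₂ · cos²(16°) = 1.31e+04 · 0.924 = 1.211e+04 lux.
Transmitted fraction = 0.3856.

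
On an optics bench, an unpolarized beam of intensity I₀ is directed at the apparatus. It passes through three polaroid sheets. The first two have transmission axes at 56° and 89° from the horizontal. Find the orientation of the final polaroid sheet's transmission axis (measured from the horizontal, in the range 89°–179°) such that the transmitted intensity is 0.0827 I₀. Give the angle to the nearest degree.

θ ≈ 150°

Unpolarized light through the first polarizer → I₁ = ½ I₀, now polarized at 56°.
I₂ = I₁ cos²(89° − 56°) = 0.5 I₀ · cos²(33°) = 0.3517 I₀.
Need I₃/I₀ = 0.0827, so cos²(θ − 89°) = 0.0827 / 0.3517 = 0.2352.
θ − 89° = arccos(√0.2352) = 61.0°, giving θ ≈ 89 + 61.0 = 150.0°.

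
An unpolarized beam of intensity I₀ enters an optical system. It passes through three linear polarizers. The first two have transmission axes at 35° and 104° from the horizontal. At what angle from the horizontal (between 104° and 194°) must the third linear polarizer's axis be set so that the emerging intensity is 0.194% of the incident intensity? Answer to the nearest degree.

θ ≈ 184°

Unpolarized light through the first polarizer → I₁ = ½ I₀, now polarized at 35°.
I₂ = I₁ cos²(104° − 35°) = 0.5 I₀ · cos²(69°) = 0.06421 I₀.
Need I₃/I₀ = 0.00194, so cos²(θ − 104°) = 0.00194 / 0.06421 = 0.03021.
θ − 104° = arccos(√0.03021) = 80.0°, giving θ ≈ 104 + 80.0 = 184.0°.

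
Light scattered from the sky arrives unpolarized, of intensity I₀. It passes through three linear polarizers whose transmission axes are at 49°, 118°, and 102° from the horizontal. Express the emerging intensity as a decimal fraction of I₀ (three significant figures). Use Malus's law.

Unpolarized light through the first polarizer → I₁ = ½ I₀, now polarized at 49°.
I₂ = I₁ cos²(118° − 49°) = 0.5 I₀ · cos²(69°) = 0.06421 I₀.
I₃ = I₂ cos²(102° − 118°) = 0.06421 I₀ · cos²(16°) = 0.05934 I₀.
Transmitted fraction = 0.05934.

≈ 0.0593 I₀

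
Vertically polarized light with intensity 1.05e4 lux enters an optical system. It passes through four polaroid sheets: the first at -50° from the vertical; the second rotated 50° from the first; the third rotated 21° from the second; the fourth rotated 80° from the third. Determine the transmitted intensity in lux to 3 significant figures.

I₁ = 1.05e4 lux · cos²(50°) = 4338 lux.
I₂ = I₁ · cos²(50°) = 4338 · 0.4132 = 1793 lux.
I₃ = I₂ · cos²(21°) = 1793 · 0.8716 = 1562 lux.
I₄ = I₃ · cos²(80°) = 1562 · 0.03015 = 47.11 lux.

I ≈ 47.1 lux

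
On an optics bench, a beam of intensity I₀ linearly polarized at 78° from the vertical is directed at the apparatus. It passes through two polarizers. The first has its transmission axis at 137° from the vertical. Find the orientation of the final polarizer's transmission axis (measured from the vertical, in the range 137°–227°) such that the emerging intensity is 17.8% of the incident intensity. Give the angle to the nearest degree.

I₁ = I₀ cos²(137° − 78°) = I₀ cos²(59°) = 0.2653 I₀.
Need I₂/I₀ = 0.178, so cos²(θ − 137°) = 0.178 / 0.2653 = 0.671.
θ − 137° = arccos(√0.671) = 35.0°, giving θ ≈ 137 + 35.0 = 172.0°.

θ ≈ 172°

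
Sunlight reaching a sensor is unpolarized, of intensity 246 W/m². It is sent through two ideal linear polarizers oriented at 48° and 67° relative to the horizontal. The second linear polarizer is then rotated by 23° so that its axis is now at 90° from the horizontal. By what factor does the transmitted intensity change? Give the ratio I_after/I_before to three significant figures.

Before rotation:
Unpolarized light through the first polarizer → I₁ = ½ I₀, now polarized at 48°.
I₂ = I₁ cos²(67° − 48°) = 0.5 I₀ · cos²(19°) = 0.447 I₀.
After rotation:
Unpolarized light through the first polarizer → I₁ = ½ I₀, now polarized at 48°.
I₂ = I₁ cos²(90° − 48°) = 0.5 I₀ · cos²(42°) = 0.2761 I₀.
Ratio = 0.2761 / 0.447 = 0.6177.

I_new/I_old ≈ 0.618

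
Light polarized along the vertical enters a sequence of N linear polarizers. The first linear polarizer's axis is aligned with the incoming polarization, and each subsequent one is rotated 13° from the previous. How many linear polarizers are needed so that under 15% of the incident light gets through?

N = 38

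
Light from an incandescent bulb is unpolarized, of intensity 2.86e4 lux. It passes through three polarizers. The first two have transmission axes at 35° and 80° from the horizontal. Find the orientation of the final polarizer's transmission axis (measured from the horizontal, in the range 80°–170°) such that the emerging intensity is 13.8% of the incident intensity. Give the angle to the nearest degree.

θ ≈ 122°

Unpolarized light through the first polarizer → I₁ = ½ I₀, now polarized at 35°.
I₂ = I₁ cos²(80° − 35°) = 0.5 I₀ · cos²(45°) = 0.25 I₀.
Need I₃/I₀ = 0.138, so cos²(θ − 80°) = 0.138 / 0.25 = 0.552.
θ − 80° = arccos(√0.552) = 42.0°, giving θ ≈ 80 + 42.0 = 122.0°.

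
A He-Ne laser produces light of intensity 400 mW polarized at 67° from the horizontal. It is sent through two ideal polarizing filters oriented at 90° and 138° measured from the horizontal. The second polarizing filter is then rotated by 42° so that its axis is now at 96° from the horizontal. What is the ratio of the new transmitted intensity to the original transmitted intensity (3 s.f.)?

I_new/I_old ≈ 2.21

Before rotation:
By Malus's law, I₁ = I₀ cos²(90° − 67°) = I₀ cos²(23°) = 0.8473 I₀.
I₂ = I₁ cos²(138° − 90°) = 0.8473 I₀ · cos²(48°) = 0.3794 I₀.
After rotation:
I₁ = I₀ cos²(90° − 67°) = I₀ cos²(23°) = 0.8473 I₀.
I₂ = I₁ cos²(96° − 90°) = 0.8473 I₀ · cos²(6°) = 0.8381 I₀.
Ratio = 0.8381 / 0.3794 = 2.209.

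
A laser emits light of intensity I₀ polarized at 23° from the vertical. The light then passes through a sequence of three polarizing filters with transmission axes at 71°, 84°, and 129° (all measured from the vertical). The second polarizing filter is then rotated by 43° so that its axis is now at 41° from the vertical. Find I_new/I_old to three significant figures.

Before rotation:
By Malus's law, I₁ = I₀ cos²(71° − 23°) = I₀ cos²(48°) = 0.4477 I₀.
I₂ = I₁ cos²(84° − 71°) = 0.4477 I₀ · cos²(13°) = 0.4251 I₀.
I₃ = I₂ cos²(129° − 84°) = 0.4251 I₀ · cos²(45°) = 0.2125 I₀.
After rotation:
I₁ = I₀ cos²(71° − 23°) = I₀ cos²(48°) = 0.4477 I₀.
I₂ = I₁ cos²(41° − 71°) = 0.4477 I₀ · cos²(30°) = 0.3358 I₀.
I₃ = I₂ cos²(129° − 41°) = 0.3358 I₀ · cos²(88°) = 0.000409 I₀.
Ratio = 0.000409 / 0.2125 = 0.001924.

I_new/I_old ≈ 0.00192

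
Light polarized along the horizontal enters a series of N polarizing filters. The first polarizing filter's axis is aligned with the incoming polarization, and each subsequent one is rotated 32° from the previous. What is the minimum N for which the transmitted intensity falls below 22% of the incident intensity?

N = 6

First polarizer is aligned with the polarization: full transmission.
Each further stage multiplies by cos²(32°) = 0.7192.
After N polarizers: T = 0.7192^(N−1). Require T < 0.22 ⇒ N−1 > ln(0.22)/ln(0.7192) = 4.59, so N−1 ≥ 5 and N = 6.
Check: N=6 gives T = 0.1924 < 0.22; N=5 gives T = 0.2675.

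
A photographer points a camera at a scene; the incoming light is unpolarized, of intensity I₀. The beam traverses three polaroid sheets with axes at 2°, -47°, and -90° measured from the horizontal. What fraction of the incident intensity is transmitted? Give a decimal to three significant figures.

Unpolarized light through the first polarizer → I₁ = ½ I₀, now polarized at 2°.
I₂ = I₁ cos²(-47° − 2°) = 0.5 I₀ · cos²(49°) = 0.2152 I₀.
I₃ = I₂ cos²(-90° + 47°) = 0.2152 I₀ · cos²(43°) = 0.1151 I₀.
Transmitted fraction = 0.1151.

≈ 0.115 I₀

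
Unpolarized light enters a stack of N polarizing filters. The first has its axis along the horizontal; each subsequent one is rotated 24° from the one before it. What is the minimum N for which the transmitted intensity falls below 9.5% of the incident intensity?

N = 11

First polarizer halves the unpolarized light: factor 1/2.
Each further stage multiplies by cos²(24°) = 0.8346.
After N polarizers: T = 0.5·0.8346^(N−1). Require T < 0.095 ⇒ N−1 > ln(0.095/0.5)/ln(0.8346) = 9.18, so N−1 ≥ 10 and N = 11.
Check: N=11 gives T = 0.08195 < 0.095; N=10 gives T = 0.0982.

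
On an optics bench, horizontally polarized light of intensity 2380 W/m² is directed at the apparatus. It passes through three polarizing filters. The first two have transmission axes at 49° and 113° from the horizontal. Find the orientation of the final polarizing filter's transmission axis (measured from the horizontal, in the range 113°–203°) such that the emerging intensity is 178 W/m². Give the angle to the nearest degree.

θ ≈ 131°

By Malus's law, I₁ = I₀ cos²(49° − 0°) = I₀ cos²(49°) = 0.4304 I₀.
I₂ = I₁ cos²(113° − 49°) = 0.4304 I₀ · cos²(64°) = 0.08271 I₀.
Target fraction: 178 / 2380 W/m² = 0.07479 of I₀.
Need I₃/I₀ = 0.07479, so cos²(θ − 113°) = 0.07479 / 0.08271 = 0.9042.
θ − 113° = arccos(√0.9042) = 18.0°, giving θ ≈ 113 + 18.0 = 131.0°.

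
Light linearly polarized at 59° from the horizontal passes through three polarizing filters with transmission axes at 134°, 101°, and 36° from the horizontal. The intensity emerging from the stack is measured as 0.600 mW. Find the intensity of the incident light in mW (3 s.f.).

I₁ = I₀ cos²(134° − 59°) = I₀ cos²(75°) = 0.06699 I₀.
I₂ = I₁ cos²(101° − 134°) = 0.06699 I₀ · cos²(33°) = 0.04712 I₀.
I₃ = I₂ cos²(36° − 101°) = 0.04712 I₀ · cos²(65°) = 0.008415 I₀.
So 0.600 mW = 0.008415 I₀, giving I₀ = 0.600/0.008415 = 71.3 mW.

I₀ ≈ 71.3 mW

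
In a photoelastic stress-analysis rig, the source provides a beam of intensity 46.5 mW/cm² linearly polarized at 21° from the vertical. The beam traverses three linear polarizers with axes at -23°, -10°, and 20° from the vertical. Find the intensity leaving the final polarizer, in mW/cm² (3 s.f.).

I₁ = 46.5 mW/cm² · cos²(44°) = 24.06 mW/cm².
I₂ = I₁ · cos²(13°) = 24.06 · 0.9494 = 22.84 mW/cm².
I₃ = I₂ · cos²(30°) = 22.84 · 0.75 = 17.13 mW/cm².

I ≈ 17.1 mW/cm²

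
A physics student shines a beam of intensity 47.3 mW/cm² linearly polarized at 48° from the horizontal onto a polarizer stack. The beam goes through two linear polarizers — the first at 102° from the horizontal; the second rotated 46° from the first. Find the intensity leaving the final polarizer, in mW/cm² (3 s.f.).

I₁ = 47.3 mW/cm² · cos²(54°) = 16.34 mW/cm².
I₂ = I₁ · cos²(46°) = 16.34 · 0.4826 = 7.886 mW/cm².

I ≈ 7.89 mW/cm²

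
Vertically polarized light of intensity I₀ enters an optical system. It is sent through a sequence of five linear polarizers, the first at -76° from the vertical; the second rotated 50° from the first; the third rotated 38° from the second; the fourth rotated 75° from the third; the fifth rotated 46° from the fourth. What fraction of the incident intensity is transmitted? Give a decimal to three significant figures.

≈ 0.000485 I₀

By Malus's law, I₁ = I₀ cos²(-76° − 0°) = I₀ cos²(76°) = 0.05853 I₀.
I₂ = I₁ cos²(50°) = 0.05853 · 0.4132 I₀ = 0.02418 I₀.
I₃ = I₂ cos²(38°) = 0.02418 · 0.621 I₀ = 0.01502 I₀.
I₄ = I₃ cos²(75°) = 0.01502 · 0.06699 I₀ = 0.001006 I₀.
I₅ = I₄ cos²(46°) = 0.001006 · 0.4826 I₀ = 0.0004854 I₀.
Transmitted fraction = 0.0004854.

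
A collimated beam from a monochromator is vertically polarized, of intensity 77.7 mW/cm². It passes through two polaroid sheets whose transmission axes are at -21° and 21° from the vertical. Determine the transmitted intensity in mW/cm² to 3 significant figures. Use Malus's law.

I ≈ 37.4 mW/cm²

By Malus's law, I₁ = 77.7 mW/cm² · cos²(21°) = 67.72 mW/cm².
I₂ = I₁ · cos²(42°) = 67.72 · 0.5523 = 37.4 mW/cm².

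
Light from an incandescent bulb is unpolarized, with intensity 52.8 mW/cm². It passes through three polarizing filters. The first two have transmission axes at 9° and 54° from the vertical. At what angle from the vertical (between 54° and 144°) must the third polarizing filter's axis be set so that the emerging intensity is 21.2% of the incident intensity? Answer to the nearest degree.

Unpolarized light through the first polarizer → I₁ = ½ I₀, now polarized at 9°.
I₂ = I₁ cos²(54° − 9°) = 0.5 I₀ · cos²(45°) = 0.25 I₀.
Need I₃/I₀ = 0.212, so cos²(θ − 54°) = 0.212 / 0.25 = 0.848.
θ − 54° = arccos(√0.848) = 22.9°, giving θ ≈ 54 + 22.9 = 76.9°.

θ ≈ 77°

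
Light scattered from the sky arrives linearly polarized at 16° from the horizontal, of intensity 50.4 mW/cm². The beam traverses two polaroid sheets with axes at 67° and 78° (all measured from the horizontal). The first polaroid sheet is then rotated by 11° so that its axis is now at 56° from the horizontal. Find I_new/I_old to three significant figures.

Before rotation:
I₁ = I₀ cos²(67° − 16°) = I₀ cos²(51°) = 0.396 I₀.
I₂ = I₁ cos²(78° − 67°) = 0.396 I₀ · cos²(11°) = 0.3816 I₀.
After rotation:
I₁ = I₀ cos²(56° − 16°) = I₀ cos²(40°) = 0.5868 I₀.
I₂ = I₁ cos²(78° − 56°) = 0.5868 I₀ · cos²(22°) = 0.5045 I₀.
Ratio = 0.5045 / 0.3816 = 1.322.

I_new/I_old ≈ 1.32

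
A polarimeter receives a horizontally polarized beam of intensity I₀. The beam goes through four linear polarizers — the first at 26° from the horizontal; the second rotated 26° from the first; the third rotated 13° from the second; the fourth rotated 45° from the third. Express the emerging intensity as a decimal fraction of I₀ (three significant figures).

≈ 0.310 I₀

I₁ = I₀ cos²(26° − 0°) = I₀ cos²(26°) = 0.8078 I₀.
I₂ = I₁ cos²(26°) = 0.8078 · 0.8078 I₀ = 0.6526 I₀.
I₃ = I₂ cos²(13°) = 0.6526 · 0.9494 I₀ = 0.6196 I₀.
I₄ = I₃ cos²(45°) = 0.6196 · 0.5 I₀ = 0.3098 I₀.
Transmitted fraction = 0.3098.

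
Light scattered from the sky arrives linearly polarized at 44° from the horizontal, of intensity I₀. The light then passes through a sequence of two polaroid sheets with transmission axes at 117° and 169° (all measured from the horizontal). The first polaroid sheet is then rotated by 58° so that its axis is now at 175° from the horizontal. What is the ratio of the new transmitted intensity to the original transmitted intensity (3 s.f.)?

I_new/I_old ≈ 13.1

Before rotation:
I₁ = I₀ cos²(117° − 44°) = I₀ cos²(73°) = 0.08548 I₀.
I₂ = I₁ cos²(169° − 117°) = 0.08548 I₀ · cos²(52°) = 0.0324 I₀.
After rotation:
I₁ = I₀ cos²(175° − 44°) = I₀ cos²(49°) = 0.4304 I₀.
I₂ = I₁ cos²(169° − 175°) = 0.4304 I₀ · cos²(6°) = 0.4257 I₀.
Ratio = 0.4257 / 0.0324 = 13.14.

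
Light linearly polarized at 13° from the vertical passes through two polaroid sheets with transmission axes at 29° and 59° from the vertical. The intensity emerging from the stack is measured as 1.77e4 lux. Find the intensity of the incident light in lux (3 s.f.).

By Malus's law, I₁ = I₀ cos²(29° − 13°) = I₀ cos²(16°) = 0.924 I₀.
I₂ = I₁ cos²(59° − 29°) = 0.924 I₀ · cos²(30°) = 0.693 I₀.
So 1.77e4 lux = 0.693 I₀, giving I₀ = 1.77e4/0.693 = 2.554e+04 lux.

I₀ ≈ 2.55e4 lux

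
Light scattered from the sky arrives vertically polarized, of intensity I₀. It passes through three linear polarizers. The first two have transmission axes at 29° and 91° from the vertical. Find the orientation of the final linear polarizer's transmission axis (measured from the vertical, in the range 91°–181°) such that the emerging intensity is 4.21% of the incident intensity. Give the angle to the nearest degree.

θ ≈ 151°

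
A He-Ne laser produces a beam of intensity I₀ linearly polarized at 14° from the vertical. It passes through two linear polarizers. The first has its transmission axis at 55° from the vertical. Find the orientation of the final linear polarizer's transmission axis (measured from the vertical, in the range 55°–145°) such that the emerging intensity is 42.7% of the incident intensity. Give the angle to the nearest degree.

I₁ = I₀ cos²(55° − 14°) = I₀ cos²(41°) = 0.5696 I₀.
Need I₂/I₀ = 0.427, so cos²(θ − 55°) = 0.427 / 0.5696 = 0.7497.
θ − 55° = arccos(√0.7497) = 30.0°, giving θ ≈ 55 + 30.0 = 85.0°.

θ ≈ 85°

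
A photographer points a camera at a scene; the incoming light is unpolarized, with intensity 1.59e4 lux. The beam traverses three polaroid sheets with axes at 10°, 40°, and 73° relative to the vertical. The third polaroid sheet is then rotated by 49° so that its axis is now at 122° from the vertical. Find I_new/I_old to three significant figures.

I_new/I_old ≈ 0.0275

Before rotation:
Unpolarized light through the first polarizer → I₁ = ½ I₀, now polarized at 10°.
I₂ = I₁ cos²(40° − 10°) = 0.5 I₀ · cos²(30°) = 0.375 I₀.
I₃ = I₂ cos²(73° − 40°) = 0.375 I₀ · cos²(33°) = 0.2638 I₀.
After rotation:
Unpolarized light through the first polarizer → I₁ = ½ I₀, now polarized at 10°.
I₂ = I₁ cos²(40° − 10°) = 0.5 I₀ · cos²(30°) = 0.375 I₀.
I₃ = I₂ cos²(122° − 40°) = 0.375 I₀ · cos²(82°) = 0.007263 I₀.
Ratio = 0.007263 / 0.2638 = 0.02754.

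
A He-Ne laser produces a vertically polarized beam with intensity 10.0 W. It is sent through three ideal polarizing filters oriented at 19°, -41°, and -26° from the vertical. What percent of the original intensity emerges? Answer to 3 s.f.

≈ 20.9%

I₁ = 10.0 W · cos²(19°) = 8.94 W.
I₂ = I₁ · cos²(60°) = 8.94 · 0.25 = 2.235 W.
I₃ = I₂ · cos²(15°) = 2.235 · 0.933 = 2.085 W.
That is 20.85% of the incident intensity.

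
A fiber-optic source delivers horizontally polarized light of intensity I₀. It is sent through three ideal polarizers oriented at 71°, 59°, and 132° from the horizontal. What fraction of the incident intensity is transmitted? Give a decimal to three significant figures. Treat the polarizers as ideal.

I₁ = I₀ cos²(71° − 0°) = I₀ cos²(71°) = 0.106 I₀.
I₂ = I₁ cos²(59° − 71°) = 0.106 I₀ · cos²(12°) = 0.1014 I₀.
I₃ = I₂ cos²(132° − 59°) = 0.1014 I₀ · cos²(73°) = 0.008669 I₀.
Transmitted fraction = 0.008669.

≈ 0.00867 I₀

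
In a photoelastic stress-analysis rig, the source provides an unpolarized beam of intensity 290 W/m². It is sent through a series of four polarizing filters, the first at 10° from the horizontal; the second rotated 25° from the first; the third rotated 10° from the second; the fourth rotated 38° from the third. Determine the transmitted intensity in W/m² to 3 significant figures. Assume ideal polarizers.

I ≈ 71.7 W/m²

Unpolarized light through the first polarizer → I₁ = 290 W/m²/2 = 145 W/m², polarized at 10°.
I₂ = I₁ · cos²(25°) = 145 · 0.8214 = 119.1 W/m².
I₃ = I₂ · cos²(10°) = 119.1 · 0.9698 = 115.5 W/m².
I₄ = I₃ · cos²(38°) = 115.5 · 0.621 = 71.73 W/m².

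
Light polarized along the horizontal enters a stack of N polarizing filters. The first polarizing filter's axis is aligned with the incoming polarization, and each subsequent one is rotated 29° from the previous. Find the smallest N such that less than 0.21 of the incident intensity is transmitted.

First polarizer is aligned with the polarization: full transmission.
Each further stage multiplies by cos²(29°) = 0.765.
After N polarizers: T = 0.765^(N−1). Require T < 0.21 ⇒ N−1 > ln(0.21)/ln(0.765) = 5.82, so N−1 ≥ 6 and N = 7.
Check: N=7 gives T = 0.2004 < 0.21; N=6 gives T = 0.2619.

N = 7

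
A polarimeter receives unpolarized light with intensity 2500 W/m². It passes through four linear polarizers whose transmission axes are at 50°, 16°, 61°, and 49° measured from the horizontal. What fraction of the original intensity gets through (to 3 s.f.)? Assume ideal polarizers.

Unpolarized light through the first polarizer → I₁ = 2500 W/m²/2 = 1250 W/m², polarized at 50°.
I₂ = I₁ · cos²(34°) = 1250 · 0.6873 = 859.1 W/m².
I₃ = I₂ · cos²(45°) = 859.1 · 0.5 = 429.6 W/m².
I₄ = I₃ · cos²(12°) = 429.6 · 0.9568 = 411 W/m².
Transmitted fraction = 0.1644.

I/I₀ ≈ 0.164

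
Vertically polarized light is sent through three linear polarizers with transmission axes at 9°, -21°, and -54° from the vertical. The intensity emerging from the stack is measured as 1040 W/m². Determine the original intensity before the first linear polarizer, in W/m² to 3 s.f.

I₀ ≈ 2020 W/m²

By Malus's law, I₁ = I₀ cos²(9° − 0°) = I₀ cos²(9°) = 0.9755 I₀.
I₂ = I₁ cos²(-21° − 9°) = 0.9755 I₀ · cos²(30°) = 0.7316 I₀.
I₃ = I₂ cos²(-54° + 21°) = 0.7316 I₀ · cos²(33°) = 0.5146 I₀.
So 1040 W/m² = 0.5146 I₀, giving I₀ = 1040/0.5146 = 2021 W/m².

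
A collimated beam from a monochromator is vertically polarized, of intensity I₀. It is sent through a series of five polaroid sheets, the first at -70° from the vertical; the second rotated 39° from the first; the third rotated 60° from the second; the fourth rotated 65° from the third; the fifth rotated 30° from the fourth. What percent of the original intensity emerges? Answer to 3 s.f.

I₁ = I₀ cos²(-70° − 0°) = I₀ cos²(70°) = 0.117 I₀.
I₂ = I₁ cos²(39°) = 0.117 · 0.604 I₀ = 0.07065 I₀.
I₃ = I₂ cos²(60°) = 0.07065 · 0.25 I₀ = 0.01766 I₀.
I₄ = I₃ cos²(65°) = 0.01766 · 0.1786 I₀ = 0.003155 I₀.
I₅ = I₄ cos²(30°) = 0.003155 · 0.75 I₀ = 0.002366 I₀.
That is 0.2366% of the incident intensity.

≈ 0.237%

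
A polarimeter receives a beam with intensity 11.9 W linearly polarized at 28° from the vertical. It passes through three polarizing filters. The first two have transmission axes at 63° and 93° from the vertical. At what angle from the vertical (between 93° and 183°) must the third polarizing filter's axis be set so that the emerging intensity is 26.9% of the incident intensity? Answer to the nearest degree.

By Malus's law, I₁ = I₀ cos²(63° − 28°) = I₀ cos²(35°) = 0.671 I₀.
I₂ = I₁ cos²(93° − 63°) = 0.671 I₀ · cos²(30°) = 0.5033 I₀.
Need I₃/I₀ = 0.269, so cos²(θ − 93°) = 0.269 / 0.5033 = 0.5345.
θ − 93° = arccos(√0.5345) = 43.0°, giving θ ≈ 93 + 43.0 = 136.0°.

θ ≈ 136°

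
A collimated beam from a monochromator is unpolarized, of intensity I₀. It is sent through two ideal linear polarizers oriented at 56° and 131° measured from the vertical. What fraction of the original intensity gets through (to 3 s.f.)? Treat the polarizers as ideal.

≈ 0.0335 I₀

Unpolarized light through the first polarizer → I₁ = ½ I₀, now polarized at 56°.
I₂ = I₁ cos²(131° − 56°) = 0.5 I₀ · cos²(75°) = 0.03349 I₀.
Transmitted fraction = 0.03349.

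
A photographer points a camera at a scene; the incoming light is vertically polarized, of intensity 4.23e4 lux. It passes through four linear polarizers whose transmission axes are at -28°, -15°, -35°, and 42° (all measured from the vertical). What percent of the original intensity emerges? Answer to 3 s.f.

≈ 3.31%

I₁ = 4.23e4 lux · cos²(28°) = 3.298e+04 lux.
I₂ = I₁ · cos²(13°) = 3.298e+04 · 0.9494 = 3.131e+04 lux.
I₃ = I₂ · cos²(20°) = 3.131e+04 · 0.883 = 2.765e+04 lux.
I₄ = I₃ · cos²(77°) = 2.765e+04 · 0.0506 = 1399 lux.
That is 3.307% of the incident intensity.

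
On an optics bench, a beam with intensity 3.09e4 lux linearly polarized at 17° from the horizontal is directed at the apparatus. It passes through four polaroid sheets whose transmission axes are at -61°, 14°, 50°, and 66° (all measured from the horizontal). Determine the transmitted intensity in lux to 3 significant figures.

I ≈ 54.1 lux

I₁ = 3.09e4 lux · cos²(78°) = 1336 lux.
I₂ = I₁ · cos²(75°) = 1336 · 0.06699 = 89.48 lux.
I₃ = I₂ · cos²(36°) = 89.48 · 0.6545 = 58.56 lux.
I₄ = I₃ · cos²(16°) = 58.56 · 0.924 = 54.11 lux.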